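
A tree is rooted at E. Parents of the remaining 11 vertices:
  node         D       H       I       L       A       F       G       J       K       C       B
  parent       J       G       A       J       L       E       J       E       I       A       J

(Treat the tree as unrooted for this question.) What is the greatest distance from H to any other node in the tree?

6

A farthest node from H is K.
The path H – G – J – L – A – I – K has 6 edges.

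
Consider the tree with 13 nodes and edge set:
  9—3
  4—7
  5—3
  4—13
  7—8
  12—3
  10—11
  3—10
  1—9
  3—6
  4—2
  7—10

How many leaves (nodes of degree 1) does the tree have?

Exactly 8 nodes have a single neighbour: 1, 2, 5, 6, 8, 11, 12, 13.

8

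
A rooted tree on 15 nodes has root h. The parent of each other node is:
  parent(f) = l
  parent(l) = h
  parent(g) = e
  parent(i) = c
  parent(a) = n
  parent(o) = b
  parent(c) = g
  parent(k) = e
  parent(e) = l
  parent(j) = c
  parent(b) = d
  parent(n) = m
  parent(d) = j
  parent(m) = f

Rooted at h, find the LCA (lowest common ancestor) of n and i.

l

n's ancestor chain is n, m, f, l, h and i's is i, c, g, e, l, h; they first meet at l.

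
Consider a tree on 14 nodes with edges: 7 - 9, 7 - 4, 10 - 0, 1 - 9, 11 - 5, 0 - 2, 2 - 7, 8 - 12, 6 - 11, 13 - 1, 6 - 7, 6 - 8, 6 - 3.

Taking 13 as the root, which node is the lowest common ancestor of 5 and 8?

6

5's ancestor chain is 5, 11, 6, 7, 9, 1, 13 and 8's is 8, 6, 7, 9, 1, 13; they first meet at 6.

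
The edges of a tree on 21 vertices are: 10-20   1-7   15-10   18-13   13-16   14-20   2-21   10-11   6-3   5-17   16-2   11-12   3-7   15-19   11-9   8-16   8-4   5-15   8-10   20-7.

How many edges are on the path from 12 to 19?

Walking from 12: 12–11–10–15–19. Length 4.

4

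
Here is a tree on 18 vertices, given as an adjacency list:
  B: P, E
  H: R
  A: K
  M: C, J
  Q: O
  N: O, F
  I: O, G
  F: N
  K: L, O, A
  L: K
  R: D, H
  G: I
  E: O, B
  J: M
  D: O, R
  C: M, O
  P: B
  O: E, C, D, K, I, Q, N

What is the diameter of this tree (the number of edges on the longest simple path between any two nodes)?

A longest path is H–R–D–O–C–M–J, with 6 edges.

6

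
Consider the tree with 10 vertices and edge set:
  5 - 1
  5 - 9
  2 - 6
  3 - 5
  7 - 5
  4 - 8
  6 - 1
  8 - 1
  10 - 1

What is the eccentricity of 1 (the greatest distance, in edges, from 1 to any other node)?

Distances from 1 peak at 2, attained at 2 (3, 9, 7, 4 also at distance 2).
1-6-2

2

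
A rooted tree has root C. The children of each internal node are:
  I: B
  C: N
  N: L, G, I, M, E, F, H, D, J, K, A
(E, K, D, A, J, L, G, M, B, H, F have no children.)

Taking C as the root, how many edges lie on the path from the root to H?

Path from C to H: C–N–H, which has 2 edges.

2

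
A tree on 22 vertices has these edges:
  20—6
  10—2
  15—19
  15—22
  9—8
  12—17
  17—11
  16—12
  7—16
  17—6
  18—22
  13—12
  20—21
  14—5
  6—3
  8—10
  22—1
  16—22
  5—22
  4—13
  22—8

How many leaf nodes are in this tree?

11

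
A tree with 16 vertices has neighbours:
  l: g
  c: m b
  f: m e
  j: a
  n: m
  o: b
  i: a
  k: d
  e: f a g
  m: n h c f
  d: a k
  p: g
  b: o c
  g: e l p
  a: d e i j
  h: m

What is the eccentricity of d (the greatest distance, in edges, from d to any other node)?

7

The node farthest from d is o, via d – a – e – f – m – c – b – o — 7 edges.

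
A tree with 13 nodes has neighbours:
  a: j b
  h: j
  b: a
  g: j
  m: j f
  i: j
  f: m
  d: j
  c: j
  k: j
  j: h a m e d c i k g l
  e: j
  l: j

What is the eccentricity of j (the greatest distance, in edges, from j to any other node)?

The node farthest from j is f (b also at distance 2), via j–m–f — 2 edges.

2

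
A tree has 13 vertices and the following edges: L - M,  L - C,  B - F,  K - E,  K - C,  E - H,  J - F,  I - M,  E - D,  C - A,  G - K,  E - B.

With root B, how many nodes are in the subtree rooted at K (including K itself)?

7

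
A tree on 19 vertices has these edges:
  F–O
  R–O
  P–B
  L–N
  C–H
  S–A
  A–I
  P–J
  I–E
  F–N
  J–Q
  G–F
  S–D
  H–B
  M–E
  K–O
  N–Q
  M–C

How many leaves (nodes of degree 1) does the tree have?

Exactly 5 nodes have a single neighbour: D, G, K, L, R.

5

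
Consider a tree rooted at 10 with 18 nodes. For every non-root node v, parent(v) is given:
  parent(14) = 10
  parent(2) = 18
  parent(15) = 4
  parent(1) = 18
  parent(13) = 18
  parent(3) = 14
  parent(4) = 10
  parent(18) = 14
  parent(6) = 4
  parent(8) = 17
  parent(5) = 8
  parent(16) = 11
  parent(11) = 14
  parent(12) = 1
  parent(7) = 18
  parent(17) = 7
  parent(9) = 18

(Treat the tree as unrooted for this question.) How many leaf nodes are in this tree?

Exactly 9 nodes have a single neighbour: 2, 3, 5, 6, 9, 12, 13, 15, 16.

9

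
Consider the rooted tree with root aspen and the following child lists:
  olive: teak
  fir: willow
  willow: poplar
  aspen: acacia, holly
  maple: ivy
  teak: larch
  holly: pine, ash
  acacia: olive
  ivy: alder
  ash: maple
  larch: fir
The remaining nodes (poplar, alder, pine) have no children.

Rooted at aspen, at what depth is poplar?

7

aspen – acacia – olive – teak – larch – fir – willow – poplar — 7 edges.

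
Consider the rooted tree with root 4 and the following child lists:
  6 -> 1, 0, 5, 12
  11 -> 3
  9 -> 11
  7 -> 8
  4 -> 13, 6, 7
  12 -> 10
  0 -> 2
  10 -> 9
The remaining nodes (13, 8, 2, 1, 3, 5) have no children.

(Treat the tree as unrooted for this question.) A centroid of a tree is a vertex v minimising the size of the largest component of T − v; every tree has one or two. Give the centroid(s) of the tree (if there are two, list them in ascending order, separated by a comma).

Delete 6: the remaining components have sizes 5, 4, 2, 1, 1. Max 5 ≤ 7, so 6 is a centroid.
No neighbour of 6 does as well, so 6 is the unique centroid.

6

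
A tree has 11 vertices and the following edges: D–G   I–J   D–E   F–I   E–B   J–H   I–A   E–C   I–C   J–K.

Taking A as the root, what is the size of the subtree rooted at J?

3

J's subtree: {J, K, H}, size 3.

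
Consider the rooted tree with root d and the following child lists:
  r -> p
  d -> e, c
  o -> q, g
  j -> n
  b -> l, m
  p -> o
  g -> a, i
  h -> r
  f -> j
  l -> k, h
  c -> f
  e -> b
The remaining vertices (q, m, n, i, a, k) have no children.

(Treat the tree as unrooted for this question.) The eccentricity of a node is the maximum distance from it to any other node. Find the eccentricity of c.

10

The node farthest from c is a (i also at distance 10), via c–d–e–b–l–h–r–p–o–g–a — 10 edges.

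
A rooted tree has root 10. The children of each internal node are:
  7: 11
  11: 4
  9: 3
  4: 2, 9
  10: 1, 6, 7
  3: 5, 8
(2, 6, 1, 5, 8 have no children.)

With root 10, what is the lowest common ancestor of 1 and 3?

1's ancestor chain is 1, 10 and 3's is 3, 9, 4, 11, 7, 10; they first meet at 10.

10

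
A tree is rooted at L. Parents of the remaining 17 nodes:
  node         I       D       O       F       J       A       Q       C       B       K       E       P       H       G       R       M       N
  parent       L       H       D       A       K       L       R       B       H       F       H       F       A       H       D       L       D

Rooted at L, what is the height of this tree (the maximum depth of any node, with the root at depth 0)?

The longest root-to-leaf path is L-A-H-D-R-Q (5 edges).

5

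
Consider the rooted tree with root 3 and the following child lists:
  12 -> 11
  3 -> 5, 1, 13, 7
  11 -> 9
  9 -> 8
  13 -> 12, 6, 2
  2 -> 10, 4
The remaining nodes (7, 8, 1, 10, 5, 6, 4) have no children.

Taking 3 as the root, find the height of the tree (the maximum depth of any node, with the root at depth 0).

A deepest node is 8, reached by 3 – 13 – 12 – 11 – 9 – 8.
That path has 5 edges, so the height is 5.

5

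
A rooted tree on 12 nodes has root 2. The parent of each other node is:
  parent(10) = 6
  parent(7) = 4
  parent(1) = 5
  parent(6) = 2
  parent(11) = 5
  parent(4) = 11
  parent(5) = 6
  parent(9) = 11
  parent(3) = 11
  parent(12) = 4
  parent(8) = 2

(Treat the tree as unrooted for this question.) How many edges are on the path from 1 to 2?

3

Walking from 1: 1 – 5 – 6 – 2. Length 3.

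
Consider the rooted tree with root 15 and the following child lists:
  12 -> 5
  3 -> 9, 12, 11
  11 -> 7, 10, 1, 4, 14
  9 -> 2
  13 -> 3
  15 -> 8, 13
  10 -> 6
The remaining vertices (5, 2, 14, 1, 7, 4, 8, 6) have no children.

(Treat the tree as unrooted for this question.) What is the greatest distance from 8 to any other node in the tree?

The node farthest from 8 is 6, via 8 – 15 – 13 – 3 – 11 – 10 – 6 — 6 edges.

6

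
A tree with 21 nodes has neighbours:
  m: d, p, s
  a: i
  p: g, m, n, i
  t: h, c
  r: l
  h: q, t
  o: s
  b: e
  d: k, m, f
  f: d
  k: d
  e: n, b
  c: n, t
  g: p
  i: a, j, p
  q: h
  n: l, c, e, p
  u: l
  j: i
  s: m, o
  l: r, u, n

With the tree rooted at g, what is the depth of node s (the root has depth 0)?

3

g → p → m → s — 3 edges.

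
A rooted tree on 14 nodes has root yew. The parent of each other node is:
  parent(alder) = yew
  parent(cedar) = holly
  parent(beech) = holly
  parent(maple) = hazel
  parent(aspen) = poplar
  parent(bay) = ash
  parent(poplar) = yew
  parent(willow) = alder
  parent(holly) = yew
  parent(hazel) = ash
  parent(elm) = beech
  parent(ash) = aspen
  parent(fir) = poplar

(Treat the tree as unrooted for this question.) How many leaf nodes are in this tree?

The leaves are bay, cedar, elm, fir, maple, willow.
That is 6 leaves.

6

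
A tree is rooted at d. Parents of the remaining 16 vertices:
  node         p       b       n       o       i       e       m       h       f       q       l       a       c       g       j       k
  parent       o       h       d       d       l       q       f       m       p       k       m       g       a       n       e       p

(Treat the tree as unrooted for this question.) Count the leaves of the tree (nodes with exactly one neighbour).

Degree-1 nodes: b, c, i, j — 4 of them.

4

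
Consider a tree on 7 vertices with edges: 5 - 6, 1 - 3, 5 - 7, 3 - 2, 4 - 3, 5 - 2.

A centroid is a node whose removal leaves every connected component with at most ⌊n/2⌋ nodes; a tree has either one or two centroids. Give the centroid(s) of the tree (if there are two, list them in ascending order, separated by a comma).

Delete 2: the remaining components have sizes 3, 3. Max 3 ≤ 3, so 2 is a centroid.
Every other node leaves some component of size > 3, so the centroid is unique.

2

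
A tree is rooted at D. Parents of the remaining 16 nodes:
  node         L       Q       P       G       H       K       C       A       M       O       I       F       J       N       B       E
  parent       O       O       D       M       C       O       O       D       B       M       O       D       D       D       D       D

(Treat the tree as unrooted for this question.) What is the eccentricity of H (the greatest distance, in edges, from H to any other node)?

The node farthest from H is J (P, E, F, A, N also at distance 6), via H – C – O – M – B – D – J — 6 edges.

6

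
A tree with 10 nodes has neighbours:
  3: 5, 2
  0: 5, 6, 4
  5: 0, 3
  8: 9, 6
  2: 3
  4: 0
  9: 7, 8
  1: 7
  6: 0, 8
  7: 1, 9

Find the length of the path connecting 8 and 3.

4

Walking from 8: 8 – 6 – 0 – 5 – 3. Length 4.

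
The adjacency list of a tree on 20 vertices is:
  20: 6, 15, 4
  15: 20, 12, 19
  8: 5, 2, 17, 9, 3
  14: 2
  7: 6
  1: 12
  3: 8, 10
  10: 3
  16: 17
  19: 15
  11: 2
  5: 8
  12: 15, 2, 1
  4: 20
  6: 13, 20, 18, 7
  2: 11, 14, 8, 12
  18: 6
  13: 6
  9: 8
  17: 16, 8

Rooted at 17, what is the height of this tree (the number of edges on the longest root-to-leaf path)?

A deepest node is 13, reached by 17-8-2-12-15-20-6-13.
That path has 7 edges, so the height is 7.

7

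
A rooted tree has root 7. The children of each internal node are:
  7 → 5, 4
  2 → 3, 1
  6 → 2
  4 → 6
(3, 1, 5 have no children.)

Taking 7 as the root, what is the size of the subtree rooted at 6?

Descendants of 6 (including itself): 6, 2, 1, 3. That's 4.

4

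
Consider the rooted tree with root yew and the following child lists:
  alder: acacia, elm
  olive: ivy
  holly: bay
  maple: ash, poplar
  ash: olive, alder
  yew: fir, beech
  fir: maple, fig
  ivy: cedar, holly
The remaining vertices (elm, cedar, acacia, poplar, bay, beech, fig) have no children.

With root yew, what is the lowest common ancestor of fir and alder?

Ancestors of fir (toward the root): fir, yew.
Ancestors of alder: alder, ash, maple, fir, yew.
The deepest node appearing in both lists is fir.

fir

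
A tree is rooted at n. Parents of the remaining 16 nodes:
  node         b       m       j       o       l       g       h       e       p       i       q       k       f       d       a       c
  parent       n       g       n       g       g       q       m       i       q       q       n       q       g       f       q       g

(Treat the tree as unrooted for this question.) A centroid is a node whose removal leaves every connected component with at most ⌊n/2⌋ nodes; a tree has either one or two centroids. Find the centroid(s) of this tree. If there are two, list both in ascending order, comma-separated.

Removing q splits the tree into components of sizes 8, 3, 2, 1, 1, 1; the largest is 8 ≤ ⌊17/2⌋ = 8.
Every other node leaves some component of size > 8, so the centroid is unique.

q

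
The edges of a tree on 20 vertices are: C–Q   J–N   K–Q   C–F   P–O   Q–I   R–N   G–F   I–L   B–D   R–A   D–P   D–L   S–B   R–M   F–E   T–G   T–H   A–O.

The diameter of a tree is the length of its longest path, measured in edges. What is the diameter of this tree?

14

BFS from J reaches H last, at distance 14; BFS from H confirms no node is farther.
Path: J-N-R-A-O-P-D-L-I-Q-C-F-G-T-H.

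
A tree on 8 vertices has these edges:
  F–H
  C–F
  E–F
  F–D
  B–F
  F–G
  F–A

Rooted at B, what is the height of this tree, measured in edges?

A sits deepest: B–F–A — 2 edges from the root.

2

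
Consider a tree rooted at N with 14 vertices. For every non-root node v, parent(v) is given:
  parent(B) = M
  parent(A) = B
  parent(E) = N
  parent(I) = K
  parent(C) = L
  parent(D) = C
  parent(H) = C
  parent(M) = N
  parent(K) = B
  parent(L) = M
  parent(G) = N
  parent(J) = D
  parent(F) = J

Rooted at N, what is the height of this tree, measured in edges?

F sits deepest: N–M–L–C–D–J–F — 6 edges from the root.

6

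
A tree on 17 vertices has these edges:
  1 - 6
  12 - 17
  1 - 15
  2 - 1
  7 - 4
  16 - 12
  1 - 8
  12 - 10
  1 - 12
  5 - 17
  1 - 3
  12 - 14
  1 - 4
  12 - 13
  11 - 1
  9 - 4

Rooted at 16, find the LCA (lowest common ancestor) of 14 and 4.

Ancestors of 14 (toward the root): 14, 12, 16.
Ancestors of 4: 4, 1, 12, 16.
The deepest node appearing in both lists is 12.

12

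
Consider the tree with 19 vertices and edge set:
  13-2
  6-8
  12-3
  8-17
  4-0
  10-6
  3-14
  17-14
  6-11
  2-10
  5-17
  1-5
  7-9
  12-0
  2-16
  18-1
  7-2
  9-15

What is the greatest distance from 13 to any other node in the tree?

10

Distances from 13 peak at 10, attained at 4.
13-2-10-6-8-17-14-3-12-0-4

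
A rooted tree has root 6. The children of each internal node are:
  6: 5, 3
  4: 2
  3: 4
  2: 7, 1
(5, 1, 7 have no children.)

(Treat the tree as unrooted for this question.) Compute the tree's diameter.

5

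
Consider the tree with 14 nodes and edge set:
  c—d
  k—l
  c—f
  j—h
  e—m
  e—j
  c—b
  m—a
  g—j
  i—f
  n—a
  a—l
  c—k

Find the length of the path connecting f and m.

f - c - k - l - a - m: 5 edges.

5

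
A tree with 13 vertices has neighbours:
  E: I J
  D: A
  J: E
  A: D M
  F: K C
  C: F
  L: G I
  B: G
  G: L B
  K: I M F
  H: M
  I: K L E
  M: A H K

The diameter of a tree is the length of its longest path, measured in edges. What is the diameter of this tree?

BFS from B reaches D last, at distance 7; BFS from D confirms no node is farther.
Path: B–G–L–I–K–M–A–D.

7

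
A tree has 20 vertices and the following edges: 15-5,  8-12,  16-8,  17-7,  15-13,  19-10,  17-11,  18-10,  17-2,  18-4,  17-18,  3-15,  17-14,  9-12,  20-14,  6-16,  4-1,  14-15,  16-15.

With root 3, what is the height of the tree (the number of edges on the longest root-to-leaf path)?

19 sits deepest: 3 → 15 → 14 → 17 → 18 → 10 → 19 — 6 edges from the root.

6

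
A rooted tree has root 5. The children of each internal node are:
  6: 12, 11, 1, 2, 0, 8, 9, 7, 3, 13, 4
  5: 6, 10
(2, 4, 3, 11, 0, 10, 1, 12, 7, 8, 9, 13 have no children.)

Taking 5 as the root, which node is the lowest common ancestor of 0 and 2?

Ancestors of 0 (toward the root): 0, 6, 5.
Ancestors of 2: 2, 6, 5.
The deepest node appearing in both lists is 6.

6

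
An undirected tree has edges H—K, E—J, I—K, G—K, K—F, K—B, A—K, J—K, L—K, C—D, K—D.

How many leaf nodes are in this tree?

9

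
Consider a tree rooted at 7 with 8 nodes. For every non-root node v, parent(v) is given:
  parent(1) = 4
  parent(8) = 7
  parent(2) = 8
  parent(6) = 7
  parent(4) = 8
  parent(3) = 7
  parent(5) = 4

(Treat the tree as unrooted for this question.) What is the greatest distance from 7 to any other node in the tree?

3

Distances from 7 peak at 3, attained at 5 (1 also at distance 3).
7–8–4–5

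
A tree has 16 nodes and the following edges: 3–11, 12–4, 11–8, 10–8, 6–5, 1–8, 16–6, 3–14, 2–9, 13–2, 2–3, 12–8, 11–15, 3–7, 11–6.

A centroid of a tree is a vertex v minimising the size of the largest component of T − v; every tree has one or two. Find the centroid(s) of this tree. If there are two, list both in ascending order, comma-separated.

11

Removing 11 splits the tree into components of sizes 6, 5, 3, 1; the largest is 6 ≤ ⌊16/2⌋ = 8.
No neighbour of 11 does as well, so 11 is the unique centroid.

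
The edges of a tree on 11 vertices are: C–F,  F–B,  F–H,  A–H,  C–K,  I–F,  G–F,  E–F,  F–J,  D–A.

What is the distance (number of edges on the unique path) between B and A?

3

B - F - H - A: 3 edges.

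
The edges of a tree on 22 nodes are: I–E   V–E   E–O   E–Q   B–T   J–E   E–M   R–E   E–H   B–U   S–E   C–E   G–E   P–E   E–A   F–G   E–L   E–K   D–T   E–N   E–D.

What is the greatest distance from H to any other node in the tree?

5

The node farthest from H is U, via H–E–D–T–B–U — 5 edges.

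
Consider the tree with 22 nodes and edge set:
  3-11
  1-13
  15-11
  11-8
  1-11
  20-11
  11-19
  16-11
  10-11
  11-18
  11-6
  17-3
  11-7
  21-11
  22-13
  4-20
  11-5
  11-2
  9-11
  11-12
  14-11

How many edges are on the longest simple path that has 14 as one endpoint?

The node farthest from 14 is 22, via 14-11-1-13-22 — 4 edges.

4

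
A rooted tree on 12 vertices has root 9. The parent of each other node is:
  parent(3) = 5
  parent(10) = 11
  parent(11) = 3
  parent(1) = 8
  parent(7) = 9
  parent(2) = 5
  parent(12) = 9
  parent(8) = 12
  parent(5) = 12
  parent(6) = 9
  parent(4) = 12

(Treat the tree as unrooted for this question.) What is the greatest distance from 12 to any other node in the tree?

Distances from 12 peak at 4, attained at 10.
12-5-3-11-10

4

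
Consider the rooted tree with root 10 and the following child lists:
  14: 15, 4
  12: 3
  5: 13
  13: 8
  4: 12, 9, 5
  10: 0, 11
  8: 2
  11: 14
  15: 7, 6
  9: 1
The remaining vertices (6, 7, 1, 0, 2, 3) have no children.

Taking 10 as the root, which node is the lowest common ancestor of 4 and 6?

14

4's ancestor chain is 4, 14, 11, 10 and 6's is 6, 15, 14, 11, 10; they first meet at 14.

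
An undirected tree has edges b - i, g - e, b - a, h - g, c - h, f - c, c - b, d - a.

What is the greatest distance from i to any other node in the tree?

The node farthest from i is e, via i–b–c–h–g–e — 5 edges.

5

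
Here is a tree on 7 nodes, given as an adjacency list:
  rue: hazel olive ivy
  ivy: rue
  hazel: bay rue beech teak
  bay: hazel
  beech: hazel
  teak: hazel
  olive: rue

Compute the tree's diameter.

3

BFS from ivy reaches bay last, at distance 3; BFS from bay confirms no node is farther.
Path: ivy – rue – hazel – bay.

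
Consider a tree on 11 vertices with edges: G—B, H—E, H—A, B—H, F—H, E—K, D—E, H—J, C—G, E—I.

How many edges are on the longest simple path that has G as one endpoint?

The node farthest from G is I (K, D also at distance 4), via G–B–H–E–I — 4 edges.

4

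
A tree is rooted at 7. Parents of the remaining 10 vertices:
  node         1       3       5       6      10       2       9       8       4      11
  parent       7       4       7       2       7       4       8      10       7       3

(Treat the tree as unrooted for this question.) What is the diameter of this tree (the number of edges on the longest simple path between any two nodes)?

6

A longest path is 9–8–10–7–4–2–6, with 6 edges.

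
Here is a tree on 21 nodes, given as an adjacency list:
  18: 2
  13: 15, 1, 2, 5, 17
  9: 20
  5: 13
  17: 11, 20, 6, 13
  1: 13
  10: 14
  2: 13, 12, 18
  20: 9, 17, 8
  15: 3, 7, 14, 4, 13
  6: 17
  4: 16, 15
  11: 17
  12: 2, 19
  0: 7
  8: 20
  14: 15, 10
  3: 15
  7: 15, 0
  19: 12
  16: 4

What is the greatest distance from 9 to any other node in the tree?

6

Distances from 9 peak at 6, attained at 16 (19, 10, 0 also at distance 6).
9-20-17-13-15-4-16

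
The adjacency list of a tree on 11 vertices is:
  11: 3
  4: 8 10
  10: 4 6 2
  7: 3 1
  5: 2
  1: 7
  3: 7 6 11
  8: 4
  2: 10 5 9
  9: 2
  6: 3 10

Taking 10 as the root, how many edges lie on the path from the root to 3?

2

Climbing from 3 to the root: 3 → 6 → 10. That's 2 steps.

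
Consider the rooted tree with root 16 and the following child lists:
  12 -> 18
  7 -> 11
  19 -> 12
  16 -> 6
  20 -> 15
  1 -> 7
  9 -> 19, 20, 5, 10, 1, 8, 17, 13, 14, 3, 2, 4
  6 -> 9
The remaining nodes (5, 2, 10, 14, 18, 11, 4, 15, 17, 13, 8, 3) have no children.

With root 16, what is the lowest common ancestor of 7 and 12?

9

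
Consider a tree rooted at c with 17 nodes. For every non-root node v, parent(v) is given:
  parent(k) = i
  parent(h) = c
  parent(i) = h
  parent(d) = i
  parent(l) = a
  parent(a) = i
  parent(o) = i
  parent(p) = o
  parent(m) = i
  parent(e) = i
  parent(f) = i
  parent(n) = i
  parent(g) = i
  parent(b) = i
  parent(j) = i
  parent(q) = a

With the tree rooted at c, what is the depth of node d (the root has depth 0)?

3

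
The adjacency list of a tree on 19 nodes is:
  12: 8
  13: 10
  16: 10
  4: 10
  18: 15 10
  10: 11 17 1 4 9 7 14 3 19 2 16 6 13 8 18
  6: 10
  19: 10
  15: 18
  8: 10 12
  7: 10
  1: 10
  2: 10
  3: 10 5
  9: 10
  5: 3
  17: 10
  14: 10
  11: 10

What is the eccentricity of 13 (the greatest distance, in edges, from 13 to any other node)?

The node farthest from 13 is 12 (15, 5 also at distance 3), via 13-10-8-12 — 3 edges.

3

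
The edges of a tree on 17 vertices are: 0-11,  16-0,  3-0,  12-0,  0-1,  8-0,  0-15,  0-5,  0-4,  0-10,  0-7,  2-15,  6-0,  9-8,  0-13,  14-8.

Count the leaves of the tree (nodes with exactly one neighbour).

14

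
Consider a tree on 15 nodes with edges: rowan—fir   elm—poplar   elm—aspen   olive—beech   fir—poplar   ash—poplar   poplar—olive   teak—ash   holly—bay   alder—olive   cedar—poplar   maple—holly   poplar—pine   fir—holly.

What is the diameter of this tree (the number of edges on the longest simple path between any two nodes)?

BFS from bay reaches aspen last, at distance 5; BFS from aspen confirms no node is farther.
Path: bay–holly–fir–poplar–elm–aspen.

5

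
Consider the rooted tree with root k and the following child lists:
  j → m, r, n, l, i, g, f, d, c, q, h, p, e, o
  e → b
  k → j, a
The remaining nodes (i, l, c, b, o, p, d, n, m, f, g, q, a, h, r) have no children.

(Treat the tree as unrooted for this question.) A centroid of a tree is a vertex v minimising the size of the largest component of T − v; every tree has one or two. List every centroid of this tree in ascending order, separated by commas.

Removing j splits the tree into components of sizes 2, 2, 1, 1, 1, 1, 1, 1, 1, 1, 1, 1, 1, 1, 1; the largest is 2 ≤ ⌊18/2⌋ = 9.
No neighbour of j does as well, so j is the unique centroid.

j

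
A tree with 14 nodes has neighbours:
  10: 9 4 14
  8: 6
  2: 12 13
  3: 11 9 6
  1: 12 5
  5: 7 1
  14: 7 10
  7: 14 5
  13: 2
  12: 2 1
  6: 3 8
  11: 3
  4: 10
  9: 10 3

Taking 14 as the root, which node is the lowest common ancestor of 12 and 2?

12

12's ancestor chain is 12, 1, 5, 7, 14 and 2's is 2, 12, 1, 5, 7, 14; they first meet at 12.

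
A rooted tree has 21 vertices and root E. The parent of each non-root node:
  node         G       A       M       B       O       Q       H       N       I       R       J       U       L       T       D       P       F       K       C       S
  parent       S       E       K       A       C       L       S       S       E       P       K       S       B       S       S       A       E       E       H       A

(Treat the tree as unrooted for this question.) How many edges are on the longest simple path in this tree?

Starting from O, a farthest node is Q at distance 7.
One longest path: O-C-H-S-A-B-L-Q.
So the diameter is 7.

7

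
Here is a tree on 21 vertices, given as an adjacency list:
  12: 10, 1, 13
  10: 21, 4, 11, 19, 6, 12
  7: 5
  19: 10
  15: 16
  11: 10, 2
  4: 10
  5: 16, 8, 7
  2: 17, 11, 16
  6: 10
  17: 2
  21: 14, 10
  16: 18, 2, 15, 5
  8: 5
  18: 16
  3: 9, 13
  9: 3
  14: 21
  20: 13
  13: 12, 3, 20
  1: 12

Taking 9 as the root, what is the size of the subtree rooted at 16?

6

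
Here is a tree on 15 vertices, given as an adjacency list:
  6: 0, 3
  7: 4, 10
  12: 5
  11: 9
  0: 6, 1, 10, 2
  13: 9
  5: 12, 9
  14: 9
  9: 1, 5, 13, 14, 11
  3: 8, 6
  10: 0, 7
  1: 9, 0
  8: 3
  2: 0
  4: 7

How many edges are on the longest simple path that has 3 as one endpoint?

6

Distances from 3 peak at 6, attained at 12.
3-6-0-1-9-5-12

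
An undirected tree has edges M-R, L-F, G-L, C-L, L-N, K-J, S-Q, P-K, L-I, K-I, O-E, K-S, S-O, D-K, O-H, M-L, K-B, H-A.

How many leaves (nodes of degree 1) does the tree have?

12

Degree-1 nodes: A, B, C, D, E, F, G, J, N, P, Q, R — 12 of them.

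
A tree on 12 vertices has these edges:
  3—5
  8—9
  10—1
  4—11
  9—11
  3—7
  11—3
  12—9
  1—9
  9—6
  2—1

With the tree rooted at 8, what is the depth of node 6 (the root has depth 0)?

2

Climbing from 6 to the root: 6–9–8. That's 2 steps.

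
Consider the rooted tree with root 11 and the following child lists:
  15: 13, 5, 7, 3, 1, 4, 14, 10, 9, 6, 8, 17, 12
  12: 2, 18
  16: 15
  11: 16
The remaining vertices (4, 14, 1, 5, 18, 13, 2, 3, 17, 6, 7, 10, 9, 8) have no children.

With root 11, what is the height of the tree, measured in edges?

A deepest node is 2, reached by 11 – 16 – 15 – 12 – 2.
That path has 4 edges, so the height is 4.

4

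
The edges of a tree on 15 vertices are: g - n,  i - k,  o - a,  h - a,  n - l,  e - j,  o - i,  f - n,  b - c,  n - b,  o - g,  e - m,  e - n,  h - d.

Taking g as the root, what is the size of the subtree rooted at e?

3

e's subtree: {e, j, m}, size 3.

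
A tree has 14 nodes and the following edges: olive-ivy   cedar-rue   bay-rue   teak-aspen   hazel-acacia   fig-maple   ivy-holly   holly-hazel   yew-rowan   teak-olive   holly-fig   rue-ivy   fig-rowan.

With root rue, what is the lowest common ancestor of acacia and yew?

Path acacia→root: acacia hazel holly ivy rue; path yew→root: yew rowan fig holly ivy rue.
First common node: holly.

holly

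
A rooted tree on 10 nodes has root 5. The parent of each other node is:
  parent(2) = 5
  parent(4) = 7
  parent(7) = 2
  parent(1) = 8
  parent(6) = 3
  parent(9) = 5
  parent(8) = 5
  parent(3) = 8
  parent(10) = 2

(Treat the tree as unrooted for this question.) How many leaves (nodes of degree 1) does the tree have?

5

The leaves are 1, 4, 6, 9, 10.
That is 5 leaves.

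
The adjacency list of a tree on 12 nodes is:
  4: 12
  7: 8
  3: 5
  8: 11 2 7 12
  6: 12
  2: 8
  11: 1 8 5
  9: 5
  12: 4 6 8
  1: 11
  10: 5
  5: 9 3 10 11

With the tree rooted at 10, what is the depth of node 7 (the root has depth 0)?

10–5–11–8–7 — 4 edges.

4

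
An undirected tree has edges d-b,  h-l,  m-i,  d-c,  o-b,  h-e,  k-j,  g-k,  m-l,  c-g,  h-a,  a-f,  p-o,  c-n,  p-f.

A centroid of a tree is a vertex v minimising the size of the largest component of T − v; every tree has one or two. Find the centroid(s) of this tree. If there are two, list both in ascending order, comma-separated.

o, p

Removing p splits the tree into components of sizes 8, 7; the largest is 8 ≤ ⌊16/2⌋ = 8.
Its neighbour o also leaves a largest component of size 8, so both are centroids.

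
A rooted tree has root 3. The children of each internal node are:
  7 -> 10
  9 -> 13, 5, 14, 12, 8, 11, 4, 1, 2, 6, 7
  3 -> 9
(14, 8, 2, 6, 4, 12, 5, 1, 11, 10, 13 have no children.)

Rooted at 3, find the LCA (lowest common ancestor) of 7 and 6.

9

7's ancestor chain is 7, 9, 3 and 6's is 6, 9, 3; they first meet at 9.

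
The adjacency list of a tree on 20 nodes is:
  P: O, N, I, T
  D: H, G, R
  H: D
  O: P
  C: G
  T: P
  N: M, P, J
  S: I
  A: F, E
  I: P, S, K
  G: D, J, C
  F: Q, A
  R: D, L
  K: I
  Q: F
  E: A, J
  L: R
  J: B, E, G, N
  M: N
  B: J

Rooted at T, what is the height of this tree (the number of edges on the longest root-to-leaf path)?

7

The longest root-to-leaf path is T → P → N → J → E → A → F → Q (7 edges).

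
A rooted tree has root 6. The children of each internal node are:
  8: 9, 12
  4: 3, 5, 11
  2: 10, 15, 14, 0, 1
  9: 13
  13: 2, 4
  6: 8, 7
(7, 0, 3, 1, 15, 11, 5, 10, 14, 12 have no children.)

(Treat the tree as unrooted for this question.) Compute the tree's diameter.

Starting from 7, a farthest node is 0 at distance 6.
One longest path: 7 – 6 – 8 – 9 – 13 – 2 – 0.
So the diameter is 6.

6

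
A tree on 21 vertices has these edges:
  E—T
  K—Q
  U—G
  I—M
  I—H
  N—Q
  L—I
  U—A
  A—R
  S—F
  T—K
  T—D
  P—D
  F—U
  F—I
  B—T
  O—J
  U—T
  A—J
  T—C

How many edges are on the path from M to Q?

6

The path is M - I - F - U - T - K - Q, which has 6 edges.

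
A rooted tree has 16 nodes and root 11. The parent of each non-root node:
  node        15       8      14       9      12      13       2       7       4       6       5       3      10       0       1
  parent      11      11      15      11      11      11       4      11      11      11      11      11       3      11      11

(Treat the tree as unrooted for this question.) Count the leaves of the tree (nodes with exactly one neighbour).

Degree-1 nodes: 0, 1, 2, 5, 6, 7, 8, 9, 10, 12, 13, 14 — 12 of them.

12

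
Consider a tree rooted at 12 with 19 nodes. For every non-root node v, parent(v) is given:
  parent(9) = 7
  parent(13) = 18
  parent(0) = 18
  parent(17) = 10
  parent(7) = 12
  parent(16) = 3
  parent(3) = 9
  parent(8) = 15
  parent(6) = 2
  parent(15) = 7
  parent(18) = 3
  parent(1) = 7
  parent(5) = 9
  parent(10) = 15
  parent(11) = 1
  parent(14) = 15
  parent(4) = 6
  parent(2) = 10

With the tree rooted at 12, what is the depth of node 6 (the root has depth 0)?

5

12 → 7 → 15 → 10 → 2 → 6 — 5 edges.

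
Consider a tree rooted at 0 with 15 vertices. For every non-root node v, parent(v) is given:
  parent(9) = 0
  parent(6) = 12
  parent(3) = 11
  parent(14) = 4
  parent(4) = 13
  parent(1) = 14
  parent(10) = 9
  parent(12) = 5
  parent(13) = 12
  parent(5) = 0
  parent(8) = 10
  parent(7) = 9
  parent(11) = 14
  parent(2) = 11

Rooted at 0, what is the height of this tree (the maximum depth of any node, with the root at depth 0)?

A deepest node is 2, reached by 0–5–12–13–4–14–11–2.
That path has 7 edges, so the height is 7.

7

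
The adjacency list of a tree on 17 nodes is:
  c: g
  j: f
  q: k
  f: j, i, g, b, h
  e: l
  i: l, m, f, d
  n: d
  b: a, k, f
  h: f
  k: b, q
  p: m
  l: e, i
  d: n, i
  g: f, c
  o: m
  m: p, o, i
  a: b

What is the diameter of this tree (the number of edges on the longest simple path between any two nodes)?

A longest path is e–l–i–f–b–k–q, with 6 edges.

6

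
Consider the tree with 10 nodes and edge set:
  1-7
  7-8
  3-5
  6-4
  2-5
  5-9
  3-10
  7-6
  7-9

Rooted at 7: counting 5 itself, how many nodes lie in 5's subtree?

4

5's subtree: {5, 3, 2, 10}, size 4.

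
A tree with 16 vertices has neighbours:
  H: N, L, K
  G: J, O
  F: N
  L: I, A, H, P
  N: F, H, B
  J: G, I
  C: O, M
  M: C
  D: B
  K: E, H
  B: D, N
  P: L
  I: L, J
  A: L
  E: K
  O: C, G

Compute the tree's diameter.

10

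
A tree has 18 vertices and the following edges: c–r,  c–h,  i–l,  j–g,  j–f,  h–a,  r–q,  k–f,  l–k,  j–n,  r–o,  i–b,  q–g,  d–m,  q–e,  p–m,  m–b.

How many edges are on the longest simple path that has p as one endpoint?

Distances from p peak at 13, attained at a.
p-m-b-i-l-k-f-j-g-q-r-c-h-a

13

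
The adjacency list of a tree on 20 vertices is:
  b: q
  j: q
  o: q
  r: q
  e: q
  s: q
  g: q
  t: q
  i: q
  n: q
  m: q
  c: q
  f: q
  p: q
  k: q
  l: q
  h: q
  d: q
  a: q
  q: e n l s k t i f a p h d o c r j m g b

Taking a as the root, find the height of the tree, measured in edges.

l sits deepest: a – q – l — 2 edges from the root.

2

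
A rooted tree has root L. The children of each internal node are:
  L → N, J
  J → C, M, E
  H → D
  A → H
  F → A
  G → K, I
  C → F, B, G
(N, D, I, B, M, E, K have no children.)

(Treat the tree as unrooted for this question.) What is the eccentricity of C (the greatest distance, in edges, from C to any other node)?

Distances from C peak at 4, attained at D.
C–F–A–H–D

4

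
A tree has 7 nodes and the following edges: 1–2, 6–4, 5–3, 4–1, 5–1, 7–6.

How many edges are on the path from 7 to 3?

7 - 6 - 4 - 1 - 5 - 3: 5 edges.

5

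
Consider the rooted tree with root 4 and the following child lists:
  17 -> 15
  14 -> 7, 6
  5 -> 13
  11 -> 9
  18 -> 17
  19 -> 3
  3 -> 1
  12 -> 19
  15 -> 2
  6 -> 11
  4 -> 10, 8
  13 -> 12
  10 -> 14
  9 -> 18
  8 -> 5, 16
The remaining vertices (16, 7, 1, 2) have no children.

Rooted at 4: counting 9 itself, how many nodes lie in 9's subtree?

The subtree rooted at 9 contains: 9, 18, 17, 15, 2 — 5 nodes.

5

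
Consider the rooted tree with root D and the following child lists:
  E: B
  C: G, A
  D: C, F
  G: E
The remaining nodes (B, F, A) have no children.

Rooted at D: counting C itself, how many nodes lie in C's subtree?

5

Descendants of C (including itself): C, G, A, E, B. That's 5.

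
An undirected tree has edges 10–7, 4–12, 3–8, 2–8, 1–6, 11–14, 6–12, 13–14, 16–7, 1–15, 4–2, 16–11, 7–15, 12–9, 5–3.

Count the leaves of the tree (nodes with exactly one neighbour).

Degree-1 nodes: 5, 9, 10, 13 — 4 of them.

4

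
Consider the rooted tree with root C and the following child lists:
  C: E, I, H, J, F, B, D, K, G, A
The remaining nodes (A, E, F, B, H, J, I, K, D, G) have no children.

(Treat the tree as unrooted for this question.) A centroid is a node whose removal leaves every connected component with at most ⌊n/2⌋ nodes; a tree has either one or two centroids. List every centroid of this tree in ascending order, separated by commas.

C

Removing C splits the tree into components of sizes 1, 1, 1, 1, 1, 1, 1, 1, 1, 1; the largest is 1 ≤ ⌊11/2⌋ = 5.
Every other node leaves some component of size > 5, so the centroid is unique.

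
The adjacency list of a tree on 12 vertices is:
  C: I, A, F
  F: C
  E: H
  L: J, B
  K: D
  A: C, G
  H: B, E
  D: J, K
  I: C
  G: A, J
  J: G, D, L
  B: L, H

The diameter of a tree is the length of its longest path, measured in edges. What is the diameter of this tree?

BFS from E reaches F last, at distance 8; BFS from F confirms no node is farther.
Path: E-H-B-L-J-G-A-C-F.

8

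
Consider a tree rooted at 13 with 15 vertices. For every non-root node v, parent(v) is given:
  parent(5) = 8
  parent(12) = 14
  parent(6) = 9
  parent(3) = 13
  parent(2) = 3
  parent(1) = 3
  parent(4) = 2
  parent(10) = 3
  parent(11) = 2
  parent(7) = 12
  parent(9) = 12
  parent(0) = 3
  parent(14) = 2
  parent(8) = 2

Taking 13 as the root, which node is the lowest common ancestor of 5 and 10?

Ancestors of 5 (toward the root): 5, 8, 2, 3, 13.
Ancestors of 10: 10, 3, 13.
The deepest node appearing in both lists is 3.

3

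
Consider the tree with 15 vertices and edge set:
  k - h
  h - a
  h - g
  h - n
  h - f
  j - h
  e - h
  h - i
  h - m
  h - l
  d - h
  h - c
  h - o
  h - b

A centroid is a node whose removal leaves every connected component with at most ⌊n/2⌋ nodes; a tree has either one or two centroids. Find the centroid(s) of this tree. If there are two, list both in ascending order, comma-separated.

If h is removed the pieces have sizes 1, 1, 1, 1, 1, 1, 1, 1, 1, 1, 1, 1, 1, 1, all ≤ ⌊15/2⌋ = 7.
No neighbour of h does as well, so h is the unique centroid.

h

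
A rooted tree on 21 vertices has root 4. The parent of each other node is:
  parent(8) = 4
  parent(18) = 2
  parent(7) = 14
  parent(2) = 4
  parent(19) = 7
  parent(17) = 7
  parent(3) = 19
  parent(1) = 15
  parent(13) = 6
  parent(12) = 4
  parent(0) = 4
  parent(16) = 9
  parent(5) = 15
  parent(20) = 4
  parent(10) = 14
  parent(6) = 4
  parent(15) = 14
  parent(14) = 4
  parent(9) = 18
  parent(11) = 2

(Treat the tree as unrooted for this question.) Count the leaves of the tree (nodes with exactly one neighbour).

Degree-1 nodes: 0, 1, 3, 5, 8, 10, 11, 12, 13, 16, 17, 20 — 12 of them.

12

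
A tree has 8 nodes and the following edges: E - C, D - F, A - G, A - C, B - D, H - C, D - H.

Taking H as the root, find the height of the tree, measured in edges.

G sits deepest: H-C-A-G — 3 edges from the root.

3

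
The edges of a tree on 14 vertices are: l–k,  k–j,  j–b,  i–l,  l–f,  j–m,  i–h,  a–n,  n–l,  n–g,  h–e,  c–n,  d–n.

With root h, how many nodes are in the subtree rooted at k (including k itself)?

4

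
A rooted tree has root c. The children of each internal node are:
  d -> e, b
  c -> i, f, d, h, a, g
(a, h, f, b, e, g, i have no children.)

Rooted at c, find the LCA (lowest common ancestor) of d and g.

d's ancestor chain is d, c and g's is g, c; they first meet at c.

c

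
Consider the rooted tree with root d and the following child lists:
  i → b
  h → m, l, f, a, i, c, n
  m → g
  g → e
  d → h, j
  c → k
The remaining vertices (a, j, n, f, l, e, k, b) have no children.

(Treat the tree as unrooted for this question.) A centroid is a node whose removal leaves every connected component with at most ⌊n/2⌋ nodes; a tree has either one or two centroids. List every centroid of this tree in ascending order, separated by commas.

Delete h: the remaining components have sizes 3, 2, 2, 2, 1, 1, 1, 1. Max 3 ≤ 7, so h is a centroid.
Every other node leaves some component of size > 7, so the centroid is unique.

h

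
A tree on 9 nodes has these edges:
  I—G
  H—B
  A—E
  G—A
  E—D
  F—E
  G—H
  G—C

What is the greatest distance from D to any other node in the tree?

A farthest node from D is B.
The path D – E – A – G – H – B has 5 edges.

5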